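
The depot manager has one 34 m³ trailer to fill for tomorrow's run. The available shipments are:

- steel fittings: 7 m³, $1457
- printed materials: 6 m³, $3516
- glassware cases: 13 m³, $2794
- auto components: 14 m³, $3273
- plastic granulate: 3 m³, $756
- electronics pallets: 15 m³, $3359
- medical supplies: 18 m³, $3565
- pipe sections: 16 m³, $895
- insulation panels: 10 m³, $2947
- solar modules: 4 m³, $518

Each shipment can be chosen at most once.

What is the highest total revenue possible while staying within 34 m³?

Density check — printed materials 586.00, insulation panels 294.70, plastic granulate 252.00, auto components 233.79 are the best per m³.
Taking the top-ratio shipments first gives printed materials + auto components + plastic granulate + insulation panels for 10492 (33 m³).
Replace auto components with electronics pallets: the trade gains 86 net, giving 10578 at 34 m³.
Every other selection either busts 34 m³ or fails to beat 10578.

10578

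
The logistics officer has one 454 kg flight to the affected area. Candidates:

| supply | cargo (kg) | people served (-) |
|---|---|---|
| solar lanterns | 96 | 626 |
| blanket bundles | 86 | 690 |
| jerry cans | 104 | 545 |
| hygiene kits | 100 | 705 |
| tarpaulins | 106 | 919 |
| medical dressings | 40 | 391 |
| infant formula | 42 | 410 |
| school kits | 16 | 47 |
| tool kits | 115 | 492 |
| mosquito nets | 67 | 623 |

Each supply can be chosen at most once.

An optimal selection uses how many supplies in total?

Optimal total is 3738.
One optimal bundle: blanket bundles + hygiene kits + tarpaulins + medical dressings + infant formula + mosquito nets (441 kg).
All optima have 6 supplies.

6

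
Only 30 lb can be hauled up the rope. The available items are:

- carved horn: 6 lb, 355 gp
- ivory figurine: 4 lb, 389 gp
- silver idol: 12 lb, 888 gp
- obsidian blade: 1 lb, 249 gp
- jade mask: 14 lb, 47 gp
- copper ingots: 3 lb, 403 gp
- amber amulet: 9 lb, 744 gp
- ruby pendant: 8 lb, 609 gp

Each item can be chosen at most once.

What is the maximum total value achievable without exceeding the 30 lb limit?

Greedy by ratio would take ivory figurine + obsidian blade + copper ingots + amber amulet + ruby pendant: 25 lb used, total 2394.
Dropping ruby pendant frees 8 lb; slotting in silver idol (12 lb) lifts the total to 2673 at 29 lb.

2673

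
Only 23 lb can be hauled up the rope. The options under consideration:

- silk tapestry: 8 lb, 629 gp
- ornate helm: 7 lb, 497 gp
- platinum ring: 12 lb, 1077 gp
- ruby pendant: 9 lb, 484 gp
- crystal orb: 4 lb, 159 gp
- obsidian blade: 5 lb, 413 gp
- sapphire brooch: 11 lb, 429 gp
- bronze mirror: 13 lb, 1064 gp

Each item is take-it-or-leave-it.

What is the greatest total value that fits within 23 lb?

1733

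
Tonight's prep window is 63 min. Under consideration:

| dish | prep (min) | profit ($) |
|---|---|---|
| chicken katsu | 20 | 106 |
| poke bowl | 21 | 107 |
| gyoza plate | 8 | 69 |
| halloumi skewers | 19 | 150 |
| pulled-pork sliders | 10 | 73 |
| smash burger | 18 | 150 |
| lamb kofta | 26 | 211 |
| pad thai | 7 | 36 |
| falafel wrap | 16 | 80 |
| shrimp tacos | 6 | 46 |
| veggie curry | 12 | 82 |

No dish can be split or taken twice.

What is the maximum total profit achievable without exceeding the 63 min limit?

511

The ratio heuristic lands on gyoza plate + smash burger + lamb kofta + shrimp tacos (476) but leaves 5 min idle.
The 14 min tied up in gyoza plate and shrimp tacos is better spent on halloumi skewers — total rises to 511 (63 min).
Runner-up gyoza plate + halloumi skewers + pulled-pork sliders + lamb kofta tops out at 503.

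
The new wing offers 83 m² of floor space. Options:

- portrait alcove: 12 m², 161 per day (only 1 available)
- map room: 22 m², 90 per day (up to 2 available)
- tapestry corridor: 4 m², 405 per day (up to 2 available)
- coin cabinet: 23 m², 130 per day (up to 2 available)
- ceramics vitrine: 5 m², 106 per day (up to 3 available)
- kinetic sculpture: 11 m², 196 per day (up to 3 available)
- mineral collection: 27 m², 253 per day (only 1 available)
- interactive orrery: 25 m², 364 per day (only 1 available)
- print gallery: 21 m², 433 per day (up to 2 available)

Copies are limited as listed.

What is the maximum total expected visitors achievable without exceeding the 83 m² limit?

Greedy by ratio would take 2×tapestry corridor + 3×ceramics vitrine + kinetic sculpture + 2×print gallery: 76 m² used, total 2190.
The 5 m² tied up in ceramics vitrine is better spent on kinetic sculpture — total rises to 2280 (82 m²).

2280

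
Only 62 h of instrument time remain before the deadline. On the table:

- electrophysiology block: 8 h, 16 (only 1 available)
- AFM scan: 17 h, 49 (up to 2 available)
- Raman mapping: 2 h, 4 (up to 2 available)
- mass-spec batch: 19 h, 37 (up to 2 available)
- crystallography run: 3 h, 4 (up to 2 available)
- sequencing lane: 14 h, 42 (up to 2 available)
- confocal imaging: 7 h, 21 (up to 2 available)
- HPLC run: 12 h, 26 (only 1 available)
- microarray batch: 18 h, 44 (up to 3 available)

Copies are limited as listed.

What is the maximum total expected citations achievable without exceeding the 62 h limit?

182

Ranking by ratio (expected citations/h): sequencing lane 3.00, confocal imaging 3.00, AFM scan 2.88.
Greedy by ratio would take AFM scan + Raman mapping + 2×sequencing lane + 2×confocal imaging: 61 h used, total 179.
The 16 h tied up in Raman mapping and sequencing lane is better spent on AFM scan — total rises to 182 (62 h).
That's the maximum — no swap from here does better than 182.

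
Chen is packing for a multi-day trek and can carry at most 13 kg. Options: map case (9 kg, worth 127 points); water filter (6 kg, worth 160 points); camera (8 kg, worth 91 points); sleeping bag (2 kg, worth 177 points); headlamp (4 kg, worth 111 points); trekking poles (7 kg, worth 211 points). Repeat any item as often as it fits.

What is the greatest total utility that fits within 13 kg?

By utility per kg: sleeping bag 88.50, trekking poles 30.14, headlamp 27.75 lead.
Taking 6×sleeping bag: 12 kg used, 1062 in utility.
That's the maximum — no swap from here does better than 1062.

1062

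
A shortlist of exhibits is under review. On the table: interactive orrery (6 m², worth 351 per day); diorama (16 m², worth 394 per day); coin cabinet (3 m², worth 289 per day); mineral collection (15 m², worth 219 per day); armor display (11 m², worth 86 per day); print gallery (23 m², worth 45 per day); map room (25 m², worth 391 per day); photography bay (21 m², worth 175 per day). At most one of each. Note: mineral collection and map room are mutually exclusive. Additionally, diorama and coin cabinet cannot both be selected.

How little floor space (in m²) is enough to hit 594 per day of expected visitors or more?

9

Look for the lowest-floor combination reaching 594.
interactive orrery + coin cabinet: 640 expected visitors at 9 m².
Below 9 m² the best achievable stays under 594.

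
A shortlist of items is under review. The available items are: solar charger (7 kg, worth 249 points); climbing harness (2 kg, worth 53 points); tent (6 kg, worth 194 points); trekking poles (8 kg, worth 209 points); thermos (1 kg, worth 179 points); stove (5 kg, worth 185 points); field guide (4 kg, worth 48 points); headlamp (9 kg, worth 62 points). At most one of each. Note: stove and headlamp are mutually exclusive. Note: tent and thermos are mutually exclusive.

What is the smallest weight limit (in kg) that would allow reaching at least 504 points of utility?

Need the lightest bundle worth ≥ 504.
solar charger + thermos + stove: 613 utility at 13 kg.
No combination under 13 kg hits 504.

13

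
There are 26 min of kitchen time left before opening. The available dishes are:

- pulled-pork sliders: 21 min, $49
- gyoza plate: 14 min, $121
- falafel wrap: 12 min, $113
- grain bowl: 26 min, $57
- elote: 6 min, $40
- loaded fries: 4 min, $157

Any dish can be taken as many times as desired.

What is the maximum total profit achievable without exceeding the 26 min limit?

Taking 6×loaded fries: 24 min used, 942 in profit.
The spare 2 min is too small for any remaining dish, and no exchange beats 942.

942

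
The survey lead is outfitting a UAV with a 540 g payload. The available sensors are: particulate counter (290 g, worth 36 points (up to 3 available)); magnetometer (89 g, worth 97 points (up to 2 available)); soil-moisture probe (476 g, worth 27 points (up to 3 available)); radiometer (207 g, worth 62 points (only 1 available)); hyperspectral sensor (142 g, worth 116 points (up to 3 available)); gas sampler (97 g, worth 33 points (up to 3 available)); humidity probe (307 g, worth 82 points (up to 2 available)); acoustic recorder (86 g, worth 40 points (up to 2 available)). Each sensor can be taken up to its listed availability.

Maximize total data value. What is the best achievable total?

Density check — magnetometer 1.09, hyperspectral sensor 0.82, acoustic recorder 0.47, gas sampler 0.34 are the best per g.
A density-first pass picks 2×magnetometer + 2×hyperspectral sensor — 426 at 462 g.
Dropping magnetometer frees 89 g; slotting in hyperspectral sensor (142 g) lifts the total to 445 at 515 g.
The spare 25 g is too small for any remaining sensor, and no exchange beats 445.

445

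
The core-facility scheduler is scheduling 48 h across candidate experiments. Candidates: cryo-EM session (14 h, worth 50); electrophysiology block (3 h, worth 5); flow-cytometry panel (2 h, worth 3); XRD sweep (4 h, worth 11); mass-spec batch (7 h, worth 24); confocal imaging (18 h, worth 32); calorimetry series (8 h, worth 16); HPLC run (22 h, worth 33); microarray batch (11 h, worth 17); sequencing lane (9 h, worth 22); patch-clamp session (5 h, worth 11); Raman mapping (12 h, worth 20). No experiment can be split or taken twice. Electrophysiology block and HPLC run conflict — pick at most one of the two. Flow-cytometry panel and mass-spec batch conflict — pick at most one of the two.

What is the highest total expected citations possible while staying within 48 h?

134

Cryo-EM session + XRD sweep + mass-spec batch + calorimetry series + sequencing lane + patch-clamp session uses 47 of the 48 h and totals 134.
The spare 1 h is too small for any remaining experiment, and no feasible exchange beats 134.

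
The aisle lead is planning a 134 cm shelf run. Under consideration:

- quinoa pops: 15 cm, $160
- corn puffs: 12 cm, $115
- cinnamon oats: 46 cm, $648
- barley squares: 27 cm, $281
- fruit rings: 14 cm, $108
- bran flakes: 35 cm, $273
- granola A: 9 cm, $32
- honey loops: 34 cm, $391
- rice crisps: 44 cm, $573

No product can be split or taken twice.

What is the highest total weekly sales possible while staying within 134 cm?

Ranking by ratio (weekly sales/cm): cinnamon oats 14.09, rice crisps 13.02, honey loops 11.50.
The ratio heuristic lands on cinnamon oats + granola A + honey loops + rice crisps (1644) but leaves 1 cm idle.
Replace granola A and honey loops with quinoa pops + barley squares: the trade gains 18 net, giving 1662 at 132 cm.
No other feasible combination exceeds 1662.

1662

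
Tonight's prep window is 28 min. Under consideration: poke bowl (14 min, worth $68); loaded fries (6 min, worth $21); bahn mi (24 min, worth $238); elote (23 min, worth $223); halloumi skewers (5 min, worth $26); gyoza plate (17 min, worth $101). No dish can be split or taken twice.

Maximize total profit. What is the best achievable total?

249

Taking the top-ratio dishes first gives bahn mi for 238 (24 min).
Replace bahn mi with elote + halloumi skewers: the trade gains 11 net, giving 249 at 28 min.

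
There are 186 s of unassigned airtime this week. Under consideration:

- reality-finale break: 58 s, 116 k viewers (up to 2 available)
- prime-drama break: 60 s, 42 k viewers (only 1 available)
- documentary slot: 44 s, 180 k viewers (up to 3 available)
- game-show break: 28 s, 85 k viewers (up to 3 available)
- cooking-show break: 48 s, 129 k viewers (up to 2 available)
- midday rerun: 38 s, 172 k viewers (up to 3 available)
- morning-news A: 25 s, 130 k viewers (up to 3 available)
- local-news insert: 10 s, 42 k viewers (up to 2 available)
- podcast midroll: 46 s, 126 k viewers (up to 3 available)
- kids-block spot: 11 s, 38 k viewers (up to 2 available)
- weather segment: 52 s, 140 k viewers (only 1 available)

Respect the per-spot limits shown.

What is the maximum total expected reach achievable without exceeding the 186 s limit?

860

By expected reach per s: morning-news A 5.20, midday rerun 4.53, local-news insert 4.20 lead.
Greedy by ratio would take 2×midday rerun + 3×morning-news A + 2×local-news insert + kids-block spot: 182 s used, total 856.
The 36 s tied up in morning-news A and kids-block spot is better spent on midday rerun — total rises to 860 (184 s).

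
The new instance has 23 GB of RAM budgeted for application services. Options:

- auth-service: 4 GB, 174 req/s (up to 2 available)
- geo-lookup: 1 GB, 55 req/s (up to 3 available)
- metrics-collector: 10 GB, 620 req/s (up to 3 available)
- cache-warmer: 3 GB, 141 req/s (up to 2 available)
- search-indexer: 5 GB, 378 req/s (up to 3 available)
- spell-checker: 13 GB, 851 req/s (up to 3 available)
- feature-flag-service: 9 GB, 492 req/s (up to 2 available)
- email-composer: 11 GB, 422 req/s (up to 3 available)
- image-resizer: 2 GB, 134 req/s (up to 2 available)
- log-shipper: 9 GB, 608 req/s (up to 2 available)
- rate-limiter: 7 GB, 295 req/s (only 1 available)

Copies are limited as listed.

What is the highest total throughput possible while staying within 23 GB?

1632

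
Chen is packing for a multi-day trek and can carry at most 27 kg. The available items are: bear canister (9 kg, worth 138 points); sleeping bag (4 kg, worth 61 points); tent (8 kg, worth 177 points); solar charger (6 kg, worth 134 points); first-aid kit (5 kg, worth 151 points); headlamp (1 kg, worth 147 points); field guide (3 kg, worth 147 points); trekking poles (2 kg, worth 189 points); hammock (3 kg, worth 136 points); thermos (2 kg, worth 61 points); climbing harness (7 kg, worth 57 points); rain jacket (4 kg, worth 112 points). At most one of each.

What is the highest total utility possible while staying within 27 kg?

1077

Best packing: solar charger + first-aid kit + headlamp + field guide + trekking poles + hammock + thermos + rain jacket — 26 kg, 1077 total.
The closest alternative, tent + first-aid kit + headlamp + field guide + trekking poles + hammock + rain jacket, reaches only 1059.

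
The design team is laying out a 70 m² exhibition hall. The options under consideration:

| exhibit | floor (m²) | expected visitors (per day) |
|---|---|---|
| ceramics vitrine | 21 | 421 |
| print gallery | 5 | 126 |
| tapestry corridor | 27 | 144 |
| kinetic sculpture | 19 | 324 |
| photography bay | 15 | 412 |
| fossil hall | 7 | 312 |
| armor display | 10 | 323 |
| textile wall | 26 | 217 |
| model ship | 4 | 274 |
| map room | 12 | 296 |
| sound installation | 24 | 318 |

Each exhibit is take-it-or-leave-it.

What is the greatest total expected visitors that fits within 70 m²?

Filling by ratio: print gallery + photography bay + fossil hall + armor display + model ship + map room for 1743, with 17 m² left unused.
Replace print gallery with ceramics vitrine: the trade gains 295 net, giving 2038 at 69 m².
An exhaustive check of the 2048 subsets confirms 2038.

2038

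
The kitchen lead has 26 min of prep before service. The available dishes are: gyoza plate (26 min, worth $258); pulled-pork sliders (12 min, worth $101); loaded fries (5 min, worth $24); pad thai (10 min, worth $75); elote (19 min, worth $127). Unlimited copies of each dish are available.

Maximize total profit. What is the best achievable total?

258

By profit per min: gyoza plate 9.92, pulled-pork sliders 8.42, pad thai 7.50, elote 6.68 lead.
The ratio ordering already packs tightly: gyoza plate, 26 min, 258.
No other feasible combination exceeds 258.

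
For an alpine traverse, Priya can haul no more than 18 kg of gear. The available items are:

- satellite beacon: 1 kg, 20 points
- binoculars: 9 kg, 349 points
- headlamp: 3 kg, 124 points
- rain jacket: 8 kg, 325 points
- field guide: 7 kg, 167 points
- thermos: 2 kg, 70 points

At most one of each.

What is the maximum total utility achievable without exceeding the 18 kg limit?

694

Greedy by ratio would take satellite beacon + headlamp + rain jacket + thermos: 14 kg used, total 539.
The 5 kg tied up in headlamp and thermos is better spent on binoculars — total rises to 694 (18 kg).
Next best is binoculars + rain jacket at 674 (17 kg) — short by 20.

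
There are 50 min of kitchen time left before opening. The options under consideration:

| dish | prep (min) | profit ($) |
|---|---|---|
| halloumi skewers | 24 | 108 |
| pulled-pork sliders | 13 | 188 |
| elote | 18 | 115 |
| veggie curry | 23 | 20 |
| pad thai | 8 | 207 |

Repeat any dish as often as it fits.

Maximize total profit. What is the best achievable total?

1242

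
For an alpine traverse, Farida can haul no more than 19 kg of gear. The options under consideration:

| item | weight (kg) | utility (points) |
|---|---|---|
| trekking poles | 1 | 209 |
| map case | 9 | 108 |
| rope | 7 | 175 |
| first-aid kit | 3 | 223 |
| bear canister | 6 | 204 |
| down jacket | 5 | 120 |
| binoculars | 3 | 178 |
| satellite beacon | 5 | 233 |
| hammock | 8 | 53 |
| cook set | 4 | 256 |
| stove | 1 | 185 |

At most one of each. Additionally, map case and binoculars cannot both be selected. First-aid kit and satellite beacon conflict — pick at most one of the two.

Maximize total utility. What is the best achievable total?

Taking trekking poles + first-aid kit + bear canister + binoculars + cook set + stove: 18 kg used, 1255 in utility.
Runner-up trekking poles + rope + first-aid kit + binoculars + cook set + stove tops out at 1226.

1255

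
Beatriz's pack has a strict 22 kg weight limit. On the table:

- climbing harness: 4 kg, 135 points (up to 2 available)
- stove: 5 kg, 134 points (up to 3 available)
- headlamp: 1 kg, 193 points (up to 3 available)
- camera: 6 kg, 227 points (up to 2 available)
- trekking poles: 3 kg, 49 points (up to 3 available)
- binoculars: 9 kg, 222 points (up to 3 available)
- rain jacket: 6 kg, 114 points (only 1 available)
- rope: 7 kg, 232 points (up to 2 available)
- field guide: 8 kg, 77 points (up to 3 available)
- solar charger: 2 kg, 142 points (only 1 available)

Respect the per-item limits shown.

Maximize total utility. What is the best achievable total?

1315

A density-first pass picks climbing harness + 3×headlamp + 2×camera + solar charger — 1310 at 21 kg.
The 6 kg tied up in camera is better spent on rope — total rises to 1315 (22 kg).
No other feasible combination exceeds 1315.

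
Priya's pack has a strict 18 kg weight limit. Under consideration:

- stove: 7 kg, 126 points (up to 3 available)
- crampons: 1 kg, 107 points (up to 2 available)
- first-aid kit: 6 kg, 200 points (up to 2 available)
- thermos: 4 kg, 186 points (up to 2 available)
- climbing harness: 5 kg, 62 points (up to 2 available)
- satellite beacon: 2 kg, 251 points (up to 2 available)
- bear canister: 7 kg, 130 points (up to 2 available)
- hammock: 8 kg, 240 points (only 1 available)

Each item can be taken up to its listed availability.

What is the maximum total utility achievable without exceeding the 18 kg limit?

Filling by ratio: 2×crampons + 2×thermos + 2×satellite beacon for 1088, with 4 kg left unused.
Replace thermos with hammock: the trade gains 54 net, giving 1142 at 18 kg.
That's the maximum — no swap from here does better than 1142.

1142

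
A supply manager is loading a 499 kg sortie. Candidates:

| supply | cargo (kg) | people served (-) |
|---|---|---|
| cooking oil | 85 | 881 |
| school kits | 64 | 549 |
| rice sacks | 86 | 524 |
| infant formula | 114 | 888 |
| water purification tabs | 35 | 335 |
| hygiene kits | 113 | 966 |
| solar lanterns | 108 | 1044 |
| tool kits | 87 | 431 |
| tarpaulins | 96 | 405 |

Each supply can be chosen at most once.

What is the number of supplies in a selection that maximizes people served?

5

Optimal total is 4328.
cooking oil + school kits + infant formula + hygiene kits + solar lanterns hits 4328 at 484 kg.
All optima have 5 supplies.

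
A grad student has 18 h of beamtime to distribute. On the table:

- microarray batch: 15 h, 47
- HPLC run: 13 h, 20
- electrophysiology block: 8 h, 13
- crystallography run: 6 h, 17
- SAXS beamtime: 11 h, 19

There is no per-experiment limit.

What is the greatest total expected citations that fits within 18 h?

The ratio heuristic lands on microarray batch (47) but leaves 3 h idle.
Replace microarray batch with 3×crystallography run: the trade gains 4 net, giving 51 at 18 h.
Every other selection either busts 18 h or fails to beat 51.

51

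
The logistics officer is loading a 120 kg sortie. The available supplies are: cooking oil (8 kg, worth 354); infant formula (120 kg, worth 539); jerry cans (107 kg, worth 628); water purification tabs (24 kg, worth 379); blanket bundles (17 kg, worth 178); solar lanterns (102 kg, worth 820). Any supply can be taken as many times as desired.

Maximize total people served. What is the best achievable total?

5310

Ranking by ratio (people served/kg): cooking oil 44.25, water purification tabs 15.79, blanket bundles 10.47, solar lanterns 8.04.
The ratio ordering already packs tightly: 15×cooking oil, 120 kg, 5310.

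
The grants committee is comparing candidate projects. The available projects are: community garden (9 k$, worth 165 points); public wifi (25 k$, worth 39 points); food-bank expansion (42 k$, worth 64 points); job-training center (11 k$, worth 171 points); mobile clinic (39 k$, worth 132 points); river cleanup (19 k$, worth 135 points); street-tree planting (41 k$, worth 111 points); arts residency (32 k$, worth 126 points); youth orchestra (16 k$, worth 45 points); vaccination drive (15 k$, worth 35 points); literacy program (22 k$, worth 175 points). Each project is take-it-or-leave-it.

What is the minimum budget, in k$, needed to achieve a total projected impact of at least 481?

42

Minimise k$ subject to total projected impact ≥ 481.
community garden + job-training center + literacy program: 511 projected impact at 42 k$.
Below 42 k$ the best achievable stays under 481.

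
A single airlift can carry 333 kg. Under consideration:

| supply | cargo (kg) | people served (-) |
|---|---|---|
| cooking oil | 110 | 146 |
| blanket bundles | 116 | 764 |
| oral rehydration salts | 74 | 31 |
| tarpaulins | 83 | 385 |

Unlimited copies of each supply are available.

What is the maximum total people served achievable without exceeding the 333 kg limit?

1913

Taking 2×blanket bundles + tarpaulins: 315 kg used, 1913 in people served.
No other feasible combination exceeds 1913.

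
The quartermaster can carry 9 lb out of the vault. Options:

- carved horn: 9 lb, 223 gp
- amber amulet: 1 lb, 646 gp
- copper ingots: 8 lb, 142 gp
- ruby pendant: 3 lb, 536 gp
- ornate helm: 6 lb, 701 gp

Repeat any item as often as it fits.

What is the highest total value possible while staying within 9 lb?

Taking 9×amber amulet: 9 lb used, 5814 in value.

5814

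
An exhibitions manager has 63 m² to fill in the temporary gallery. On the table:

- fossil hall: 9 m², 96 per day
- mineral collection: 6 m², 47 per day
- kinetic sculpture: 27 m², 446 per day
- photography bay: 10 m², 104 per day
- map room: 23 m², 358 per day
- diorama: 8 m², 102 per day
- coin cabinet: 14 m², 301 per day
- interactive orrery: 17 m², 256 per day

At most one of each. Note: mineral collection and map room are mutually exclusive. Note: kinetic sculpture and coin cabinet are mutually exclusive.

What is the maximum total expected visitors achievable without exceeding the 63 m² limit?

Ranking by ratio (expected visitors/m²): coin cabinet 21.50, kinetic sculpture 16.52, map room 15.57.
Map room + diorama + coin cabinet + interactive orrery uses 62 of the 63 m² and totals 1017.
An exhaustive check of the 256 subsets confirms 1017.

1017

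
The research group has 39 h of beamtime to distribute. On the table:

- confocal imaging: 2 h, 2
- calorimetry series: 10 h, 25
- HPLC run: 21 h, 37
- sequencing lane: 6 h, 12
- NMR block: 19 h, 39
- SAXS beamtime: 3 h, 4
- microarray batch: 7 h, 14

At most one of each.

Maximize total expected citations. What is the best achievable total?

Filling by ratio: calorimetry series + sequencing lane + NMR block + SAXS beamtime for 80, with 1 h left unused.
Dropping sequencing lane frees 6 h; slotting in microarray batch (7 h) lifts the total to 82 at 39 h.

82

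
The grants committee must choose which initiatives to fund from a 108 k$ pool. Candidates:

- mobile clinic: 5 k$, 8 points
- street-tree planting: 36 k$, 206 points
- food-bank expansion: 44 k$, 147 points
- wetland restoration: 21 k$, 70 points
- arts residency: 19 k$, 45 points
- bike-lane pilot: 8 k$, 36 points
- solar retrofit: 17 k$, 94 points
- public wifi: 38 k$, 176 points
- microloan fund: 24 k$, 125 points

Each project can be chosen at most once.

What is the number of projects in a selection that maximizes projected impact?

4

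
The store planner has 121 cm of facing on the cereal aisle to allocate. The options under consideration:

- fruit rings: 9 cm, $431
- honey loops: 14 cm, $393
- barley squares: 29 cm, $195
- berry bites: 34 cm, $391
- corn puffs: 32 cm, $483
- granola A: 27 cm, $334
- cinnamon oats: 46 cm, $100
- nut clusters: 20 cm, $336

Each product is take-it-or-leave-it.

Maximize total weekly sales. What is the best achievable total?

Ranking by ratio (weekly sales/cm): fruit rings 47.89, honey loops 28.07, nut clusters 16.80.
Filling by ratio: fruit rings + honey loops + corn puffs + granola A + nut clusters for 1977, with 19 cm left unused.
Dropping granola A frees 27 cm; slotting in berry bites (34 cm) lifts the total to 2034 at 109 cm.

2034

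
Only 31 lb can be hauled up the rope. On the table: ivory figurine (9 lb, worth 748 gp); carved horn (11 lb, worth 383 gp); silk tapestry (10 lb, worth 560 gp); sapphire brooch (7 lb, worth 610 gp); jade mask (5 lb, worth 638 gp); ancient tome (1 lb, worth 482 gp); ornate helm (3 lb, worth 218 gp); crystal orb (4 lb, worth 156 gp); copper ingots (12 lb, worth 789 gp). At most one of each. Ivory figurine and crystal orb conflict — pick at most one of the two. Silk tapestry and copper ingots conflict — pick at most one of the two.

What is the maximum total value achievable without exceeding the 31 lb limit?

Density check — ancient tome 482.00, jade mask 127.60, sapphire brooch 87.14 are the best per lb.
Best packing: ivory figurine + jade mask + ancient tome + ornate helm + copper ingots — 30 lb, 2875 total.

2875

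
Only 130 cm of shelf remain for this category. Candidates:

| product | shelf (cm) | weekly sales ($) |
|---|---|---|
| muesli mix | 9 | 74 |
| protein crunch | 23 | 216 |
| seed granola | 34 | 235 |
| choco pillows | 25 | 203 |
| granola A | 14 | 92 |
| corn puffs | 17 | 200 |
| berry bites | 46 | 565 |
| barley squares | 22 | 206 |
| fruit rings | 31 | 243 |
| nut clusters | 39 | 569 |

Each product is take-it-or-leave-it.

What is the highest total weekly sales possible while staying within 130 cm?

Taking the top-ratio products first gives protein crunch + corn puffs + berry bites + nut clusters for 1550 (125 cm).
Replace corn puffs with barley squares: the trade gains 6 net, giving 1556 at 130 cm.

1556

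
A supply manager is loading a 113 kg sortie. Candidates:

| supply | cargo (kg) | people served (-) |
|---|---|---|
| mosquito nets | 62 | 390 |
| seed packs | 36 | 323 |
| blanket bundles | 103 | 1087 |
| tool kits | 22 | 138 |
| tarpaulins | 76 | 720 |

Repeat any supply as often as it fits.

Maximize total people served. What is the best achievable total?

1087

The ratio ordering already packs tightly: blanket bundles, 103 kg, 1087.
That's the maximum — no swap from here does better than 1087.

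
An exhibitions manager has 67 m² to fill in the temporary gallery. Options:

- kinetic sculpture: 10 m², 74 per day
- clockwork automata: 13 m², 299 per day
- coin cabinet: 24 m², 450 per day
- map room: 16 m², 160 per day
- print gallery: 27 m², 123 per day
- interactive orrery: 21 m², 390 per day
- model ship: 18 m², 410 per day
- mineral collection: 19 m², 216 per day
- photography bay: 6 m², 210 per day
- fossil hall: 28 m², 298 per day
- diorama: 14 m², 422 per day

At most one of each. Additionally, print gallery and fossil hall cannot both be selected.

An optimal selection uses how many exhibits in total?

4

Best achievable expected visitors is 1521.
For example clockwork automata + interactive orrery + model ship + diorama achieves it, using 66 m².
Every optimal selection uses 4 exhibits.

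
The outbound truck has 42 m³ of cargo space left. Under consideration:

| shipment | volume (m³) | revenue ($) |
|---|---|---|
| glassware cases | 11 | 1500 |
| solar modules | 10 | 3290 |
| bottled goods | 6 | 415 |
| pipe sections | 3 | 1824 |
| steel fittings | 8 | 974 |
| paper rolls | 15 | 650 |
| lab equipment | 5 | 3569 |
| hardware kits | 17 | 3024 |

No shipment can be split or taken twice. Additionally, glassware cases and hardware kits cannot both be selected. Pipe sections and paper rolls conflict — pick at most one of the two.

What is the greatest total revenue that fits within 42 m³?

Ranking by ratio (revenue/m³): lab equipment 713.80, pipe sections 608.00, solar modules 329.00, hardware kits 177.88.
Taking solar modules + bottled goods + pipe sections + lab equipment + hardware kits: 41 m³ used, 12122 in revenue.
Runner-up solar modules + pipe sections + lab equipment + hardware kits tops out at 11707.

12122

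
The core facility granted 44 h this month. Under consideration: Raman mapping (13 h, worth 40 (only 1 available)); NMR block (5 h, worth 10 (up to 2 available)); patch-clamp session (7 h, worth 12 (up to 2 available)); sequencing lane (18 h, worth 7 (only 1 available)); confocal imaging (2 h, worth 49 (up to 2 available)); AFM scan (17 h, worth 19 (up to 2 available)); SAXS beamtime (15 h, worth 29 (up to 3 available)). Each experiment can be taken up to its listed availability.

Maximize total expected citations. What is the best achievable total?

Ranking by ratio (expected citations/h): confocal imaging 24.50, Raman mapping 3.08, NMR block 2.00.
Greedy by ratio would take Raman mapping + 2×NMR block + 2×confocal imaging + SAXS beamtime: 42 h used, total 187.
Replace NMR block with patch-clamp session: the trade gains 2 net, giving 189 at 44 h.
Nothing else within 44 h beats 189.

189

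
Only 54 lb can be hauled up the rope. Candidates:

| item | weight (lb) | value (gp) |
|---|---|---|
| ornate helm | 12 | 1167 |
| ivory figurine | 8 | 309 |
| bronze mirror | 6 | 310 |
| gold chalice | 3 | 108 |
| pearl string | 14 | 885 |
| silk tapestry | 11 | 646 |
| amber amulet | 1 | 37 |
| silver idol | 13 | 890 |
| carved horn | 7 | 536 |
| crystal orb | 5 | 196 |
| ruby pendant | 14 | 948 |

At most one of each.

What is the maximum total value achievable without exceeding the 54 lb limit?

3927

Taking the top-ratio items first gives ornate helm + bronze mirror + amber amulet + silver idol + carved horn + ruby pendant for 3888 (53 lb).
The 13 lb tied up in bronze mirror and carved horn is better spent on pearl string — total rises to 3927 (54 lb).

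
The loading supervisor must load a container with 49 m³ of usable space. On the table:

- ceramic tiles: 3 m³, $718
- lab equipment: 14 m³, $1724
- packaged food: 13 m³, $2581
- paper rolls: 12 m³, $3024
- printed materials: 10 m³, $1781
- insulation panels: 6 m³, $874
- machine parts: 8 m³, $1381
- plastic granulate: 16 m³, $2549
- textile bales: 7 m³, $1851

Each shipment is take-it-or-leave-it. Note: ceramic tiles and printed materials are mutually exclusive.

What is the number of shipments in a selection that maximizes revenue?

Best achievable revenue is 10429.
One optimal bundle: ceramic tiles + packaged food + paper rolls + insulation panels + machine parts + textile bales (49 m³).
Any selection reaching 10429 contains exactly 6 shipments.

6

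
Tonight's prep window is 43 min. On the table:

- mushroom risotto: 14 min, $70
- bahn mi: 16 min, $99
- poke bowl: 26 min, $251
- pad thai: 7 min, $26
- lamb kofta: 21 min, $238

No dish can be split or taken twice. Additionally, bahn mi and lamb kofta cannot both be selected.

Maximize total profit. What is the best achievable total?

Best packing: bahn mi + poke bowl — 42 min, 350 total.

350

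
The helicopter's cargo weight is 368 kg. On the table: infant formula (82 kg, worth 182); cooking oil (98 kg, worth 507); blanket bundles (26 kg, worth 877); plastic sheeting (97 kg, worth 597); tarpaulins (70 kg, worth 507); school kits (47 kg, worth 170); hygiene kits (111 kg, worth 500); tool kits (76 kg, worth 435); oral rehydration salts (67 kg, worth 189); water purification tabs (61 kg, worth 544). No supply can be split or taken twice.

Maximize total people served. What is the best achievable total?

3032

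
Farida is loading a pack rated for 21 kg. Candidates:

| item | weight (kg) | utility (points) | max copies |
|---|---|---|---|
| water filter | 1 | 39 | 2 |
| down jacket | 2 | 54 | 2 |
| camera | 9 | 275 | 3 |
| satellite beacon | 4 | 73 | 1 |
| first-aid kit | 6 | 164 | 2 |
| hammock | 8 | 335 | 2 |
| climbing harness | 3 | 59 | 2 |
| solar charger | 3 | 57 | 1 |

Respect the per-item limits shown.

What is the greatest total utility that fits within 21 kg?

Ranking by ratio (utility/kg): hammock 41.88, water filter 39.00, camera 30.56, first-aid kit 27.33.
The ratio heuristic lands on 2×water filter + down jacket + 2×hammock (802) but leaves 1 kg idle.
Dropping water filter frees 1 kg; slotting in down jacket (2 kg) lifts the total to 817 at 21 kg.

817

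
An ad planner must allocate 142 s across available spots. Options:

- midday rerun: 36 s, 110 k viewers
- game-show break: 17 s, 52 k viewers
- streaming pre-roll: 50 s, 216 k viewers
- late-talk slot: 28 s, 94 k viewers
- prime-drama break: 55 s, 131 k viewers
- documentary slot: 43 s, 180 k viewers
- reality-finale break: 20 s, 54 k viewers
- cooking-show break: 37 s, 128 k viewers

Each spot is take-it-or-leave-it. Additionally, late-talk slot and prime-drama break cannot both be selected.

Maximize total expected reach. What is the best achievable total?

Density check — streaming pre-roll 4.32, documentary slot 4.19, cooking-show break 3.46, late-talk slot 3.36 are the best per s.
A density-first pass picks streaming pre-roll + documentary slot + cooking-show break — 524 at 130 s.
Replace cooking-show break with late-talk slot + reality-finale break: the trade gains 20 net, giving 544 at 141 s.

544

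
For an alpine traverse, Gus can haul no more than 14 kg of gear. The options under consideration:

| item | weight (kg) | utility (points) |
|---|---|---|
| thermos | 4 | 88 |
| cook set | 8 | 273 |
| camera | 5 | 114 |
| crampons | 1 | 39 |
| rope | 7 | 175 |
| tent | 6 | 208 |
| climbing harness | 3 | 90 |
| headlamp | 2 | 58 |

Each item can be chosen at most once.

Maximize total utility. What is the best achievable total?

Filling by ratio: crampons + tent + climbing harness + headlamp for 395, with 2 kg left unused.
The 6 kg tied up in crampons and climbing harness and headlamp is better spent on cook set — total rises to 481 (14 kg).
That's the maximum — no swap from here does better than 481.

481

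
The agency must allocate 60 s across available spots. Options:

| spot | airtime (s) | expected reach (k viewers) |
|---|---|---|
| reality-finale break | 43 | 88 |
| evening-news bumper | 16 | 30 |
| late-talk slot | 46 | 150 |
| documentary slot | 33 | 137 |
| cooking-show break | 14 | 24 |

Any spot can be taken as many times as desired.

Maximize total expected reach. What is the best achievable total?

174

Density check — documentary slot 4.15, late-talk slot 3.26, reality-finale break 2.05, evening-news bumper 1.88 are the best per s.
Greedy by ratio would take evening-news bumper + documentary slot: 49 s used, total 167.
Replace evening-news bumper and documentary slot with late-talk slot + cooking-show break: the trade gains 7 net, giving 174 at 60 s.
Nothing else within 60 s beats 174.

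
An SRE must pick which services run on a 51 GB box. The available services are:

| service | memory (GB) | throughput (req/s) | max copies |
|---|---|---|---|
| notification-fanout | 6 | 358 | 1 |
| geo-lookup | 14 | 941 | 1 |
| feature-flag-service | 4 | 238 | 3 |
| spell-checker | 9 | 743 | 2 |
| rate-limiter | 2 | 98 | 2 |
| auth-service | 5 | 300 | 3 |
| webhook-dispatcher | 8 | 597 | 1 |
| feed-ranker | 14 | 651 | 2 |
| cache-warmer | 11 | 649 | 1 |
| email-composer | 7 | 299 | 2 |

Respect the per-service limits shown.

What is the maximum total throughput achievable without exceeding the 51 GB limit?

3682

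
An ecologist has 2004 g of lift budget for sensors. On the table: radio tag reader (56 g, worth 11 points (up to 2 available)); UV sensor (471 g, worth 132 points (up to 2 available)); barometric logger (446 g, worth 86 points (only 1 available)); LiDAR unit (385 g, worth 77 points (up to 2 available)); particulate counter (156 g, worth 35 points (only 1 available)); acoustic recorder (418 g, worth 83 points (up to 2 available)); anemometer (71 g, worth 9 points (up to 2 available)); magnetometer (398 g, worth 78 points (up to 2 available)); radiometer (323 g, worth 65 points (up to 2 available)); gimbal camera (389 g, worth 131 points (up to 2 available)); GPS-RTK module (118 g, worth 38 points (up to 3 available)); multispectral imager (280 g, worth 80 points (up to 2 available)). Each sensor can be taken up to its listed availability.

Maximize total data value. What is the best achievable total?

The ratio heuristic lands on 2×radio tag reader + particulate counter + 2×gimbal camera + 3×GPS-RTK module + 2×multispectral imager (593) but leaves 44 g idle.
Replace particulate counter and multispectral imager with UV sensor: the trade gains 17 net, giving 610 at 1995 g.

610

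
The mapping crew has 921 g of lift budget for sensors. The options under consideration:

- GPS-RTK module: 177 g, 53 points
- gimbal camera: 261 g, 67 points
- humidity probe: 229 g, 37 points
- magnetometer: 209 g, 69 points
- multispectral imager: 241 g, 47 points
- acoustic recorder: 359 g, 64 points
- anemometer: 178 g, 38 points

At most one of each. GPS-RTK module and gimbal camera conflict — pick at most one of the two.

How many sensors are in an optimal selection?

4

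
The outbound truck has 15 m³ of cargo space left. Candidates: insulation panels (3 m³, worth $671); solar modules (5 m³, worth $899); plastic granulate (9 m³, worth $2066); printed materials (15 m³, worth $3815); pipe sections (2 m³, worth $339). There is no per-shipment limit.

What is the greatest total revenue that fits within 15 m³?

3815

Printed materials uses 15 of the 15 m³ and totals 3815.
Every other selection either busts 15 m³ or fails to beat 3815.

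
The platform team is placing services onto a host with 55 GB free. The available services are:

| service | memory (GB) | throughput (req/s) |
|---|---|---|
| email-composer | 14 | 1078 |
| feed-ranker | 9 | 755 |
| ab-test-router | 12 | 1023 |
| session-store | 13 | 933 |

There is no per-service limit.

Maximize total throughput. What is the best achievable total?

4579

Ranking by ratio (throughput/GB): ab-test-router 85.25, feed-ranker 83.89, email-composer 77.00, session-store 71.77.
Filling by ratio: 4×ab-test-router for 4092, with 7 GB left unused.
The 12 GB tied up in ab-test-router is better spent on 2×feed-ranker — total rises to 4579 (54 GB).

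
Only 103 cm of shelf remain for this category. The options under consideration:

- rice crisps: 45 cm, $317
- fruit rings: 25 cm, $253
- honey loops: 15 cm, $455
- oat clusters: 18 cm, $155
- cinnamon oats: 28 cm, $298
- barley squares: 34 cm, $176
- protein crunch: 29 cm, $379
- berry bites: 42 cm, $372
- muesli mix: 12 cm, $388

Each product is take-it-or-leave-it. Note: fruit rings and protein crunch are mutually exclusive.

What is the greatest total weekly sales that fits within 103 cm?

Best packing: honey loops + oat clusters + cinnamon oats + protein crunch + muesli mix — 102 cm, 1675 total.

1675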